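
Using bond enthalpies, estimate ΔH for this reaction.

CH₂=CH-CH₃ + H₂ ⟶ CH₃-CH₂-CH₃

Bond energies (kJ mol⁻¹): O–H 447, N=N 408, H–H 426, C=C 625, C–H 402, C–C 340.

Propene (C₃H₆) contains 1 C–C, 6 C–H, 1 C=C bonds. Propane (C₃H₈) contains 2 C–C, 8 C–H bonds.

Bonds broken (reactants):
  C–C: 1 × 340 = 340
  C–H: 6 × 402 = 2412
  C=C: 1 × 625 = 625
  H–H: 1 × 426 = 426
  Σ(broken) = 3803 kJ
Bonds formed (products):
  C–C: 2 × 340 = 680
  C–H: 8 × 402 = 3216
  Σ(formed) = 3896 kJ
ΔH = Σ(broken) − Σ(formed) = 3803 − 3896 = −93 kJ

ΔH ≈ −93 kJ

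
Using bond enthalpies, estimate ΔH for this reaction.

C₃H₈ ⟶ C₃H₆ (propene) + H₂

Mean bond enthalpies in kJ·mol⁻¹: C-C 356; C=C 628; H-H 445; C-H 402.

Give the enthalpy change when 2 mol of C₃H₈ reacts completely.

ΔH = +174 kJ

Bonds broken (reactants):
  C-C: 2 × 356 = 712
  C-H: 8 × 402 = 3216
  Σ(broken) = 3928 kJ
Bonds formed (products):
  C-C: 1 × 356 = 356
  C-H: 6 × 402 = 2412
  C=C: 1 × 628 = 628
  H-H: 1 × 445 = 445
  Σ(formed) = 3841 kJ
ΔH = Σ(broken) − Σ(formed) = 3928 − 3841 = +87 kJ
For 2× the reaction as written: 2 × (+87) = +174 kJ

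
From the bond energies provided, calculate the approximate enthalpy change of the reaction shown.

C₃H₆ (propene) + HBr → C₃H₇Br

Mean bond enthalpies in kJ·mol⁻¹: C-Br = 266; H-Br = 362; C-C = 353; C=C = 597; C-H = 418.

ΔH ≈ −78 kJ

Bonds broken (reactants):
  C-C: 1 × 353 = 353
  C-H: 6 × 418 = 2508
  C=C: 1 × 597 = 597
  H-Br: 1 × 362 = 362
  Σ(broken) = 3820 kJ
Bonds formed (products):
  C-Br: 1 × 266 = 266
  C-C: 2 × 353 = 706
  C-H: 7 × 418 = 2926
  Σ(formed) = 3898 kJ
ΔH = Σ(broken) − Σ(formed) = 3820 − 3898 = −78 kJ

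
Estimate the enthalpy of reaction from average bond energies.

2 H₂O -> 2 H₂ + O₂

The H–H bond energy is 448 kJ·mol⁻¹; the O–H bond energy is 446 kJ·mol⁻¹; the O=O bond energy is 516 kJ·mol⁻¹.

ΔH ≈ +372 kJ

Bonds broken (reactants):
  O–H: 4 × 446 = 1784
  Σ(broken) = 1784 kJ
Bonds formed (products):
  H–H: 2 × 448 = 896
  O=O: 1 × 516 = 516
  Σ(formed) = 1412 kJ
ΔH = Σ(broken) − Σ(formed) = 1784 − 1412 = +372 kJ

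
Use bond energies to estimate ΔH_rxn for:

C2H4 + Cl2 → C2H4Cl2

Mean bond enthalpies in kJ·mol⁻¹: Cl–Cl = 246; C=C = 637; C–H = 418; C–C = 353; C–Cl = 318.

ΔH ≈ −106 kJ

Bonds broken (reactants):
  C–H: 4 × 418 = 1672
  C=C: 1 × 637 = 637
  Cl–Cl: 1 × 246 = 246
  Σ(broken) = 2555 kJ
Bonds formed (products):
  C–C: 1 × 353 = 353
  C–Cl: 2 × 318 = 636
  C–H: 4 × 418 = 1672
  Σ(formed) = 2661 kJ
ΔH = Σ(broken) − Σ(formed) = 2555 − 2661 = −106 kJ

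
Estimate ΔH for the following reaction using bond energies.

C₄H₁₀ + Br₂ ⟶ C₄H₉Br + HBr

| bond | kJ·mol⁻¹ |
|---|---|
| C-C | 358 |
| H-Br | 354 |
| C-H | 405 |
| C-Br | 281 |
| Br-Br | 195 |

ΔH ≈ −35 kJ

Bonds broken (reactants):
  Br-Br: 1 × 195 = 195
  C-C: 3 × 358 = 1074
  C-H: 10 × 405 = 4050
  Σ(broken) = 5319 kJ
Bonds formed (products):
  C-Br: 1 × 281 = 281
  C-C: 3 × 358 = 1074
  C-H: 9 × 405 = 3645
  H-Br: 1 × 354 = 354
  Σ(formed) = 5354 kJ
ΔH = Σ(broken) − Σ(formed) = 5319 − 5354 = −35 kJ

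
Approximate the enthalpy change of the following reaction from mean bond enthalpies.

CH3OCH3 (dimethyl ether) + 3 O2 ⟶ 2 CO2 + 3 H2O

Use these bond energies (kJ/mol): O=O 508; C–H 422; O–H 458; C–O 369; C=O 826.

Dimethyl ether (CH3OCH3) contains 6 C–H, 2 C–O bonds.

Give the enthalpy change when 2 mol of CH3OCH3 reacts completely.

Bonds broken (reactants):
  C–H: 6 × 422 = 2532
  C–O: 2 × 369 = 738
  O=O: 3 × 508 = 1524
  Σ(broken) = 4794 kJ
Bonds formed (products):
  C=O: 4 × 826 = 3304
  O–H: 6 × 458 = 2748
  Σ(formed) = 6052 kJ
ΔH = Σ(broken) − Σ(formed) = 4794 − 6052 = −1258 kJ
For 2× the reaction as written: 2 × (−1258) = −2516 kJ

ΔH = −2516 kJ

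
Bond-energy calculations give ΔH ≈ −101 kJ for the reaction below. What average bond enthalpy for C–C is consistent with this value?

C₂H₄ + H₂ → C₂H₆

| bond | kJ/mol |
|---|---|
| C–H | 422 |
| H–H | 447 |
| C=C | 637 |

D(C–C) ≈ 341 kJ/mol

Let D be the C–C bond energy.
Σ(broken) = 4×422 + 1×637 + 1×447 = 2772
Σ(formed) = 1×D + 6×422 = 2532 + D
ΔH = Σ(broken) − Σ(formed) = (2772) − (2532 + D) = +240 − D
Setting this equal to −101 kJ gives D = 341 kJ/mol.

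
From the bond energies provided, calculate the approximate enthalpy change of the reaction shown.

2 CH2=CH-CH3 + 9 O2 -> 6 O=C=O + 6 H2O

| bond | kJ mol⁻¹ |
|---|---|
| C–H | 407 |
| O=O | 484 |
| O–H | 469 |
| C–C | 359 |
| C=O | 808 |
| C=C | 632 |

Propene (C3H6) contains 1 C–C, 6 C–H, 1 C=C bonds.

ΔH ≈ −4102 kJ

Bonds broken (reactants):
  C–C: 2 × 359 = 718
  C–H: 12 × 407 = 4884
  C=C: 2 × 632 = 1264
  O=O: 9 × 484 = 4356
  Σ(broken) = 11222 kJ
Bonds formed (products):
  C=O: 12 × 808 = 9696
  O–H: 12 × 469 = 5628
  Σ(formed) = 15324 kJ
ΔH = Σ(broken) − Σ(formed) = 11222 − 15324 = −4102 kJ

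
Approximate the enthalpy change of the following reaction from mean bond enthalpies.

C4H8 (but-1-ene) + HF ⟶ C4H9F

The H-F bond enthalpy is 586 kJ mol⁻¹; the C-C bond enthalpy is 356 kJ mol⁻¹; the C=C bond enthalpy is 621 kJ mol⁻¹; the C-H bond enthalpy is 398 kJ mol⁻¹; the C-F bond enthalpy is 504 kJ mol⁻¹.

ΔH ≈ −51 kJ

Bonds broken (reactants):
  C-C: 2 × 356 = 712
  C-H: 8 × 398 = 3184
  C=C: 1 × 621 = 621
  H-F: 1 × 586 = 586
  Σ(broken) = 5103 kJ
Bonds formed (products):
  C-C: 3 × 356 = 1068
  C-F: 1 × 504 = 504
  C-H: 9 × 398 = 3582
  Σ(formed) = 5154 kJ
ΔH = Σ(broken) − Σ(formed) = 5103 − 5154 = −51 kJ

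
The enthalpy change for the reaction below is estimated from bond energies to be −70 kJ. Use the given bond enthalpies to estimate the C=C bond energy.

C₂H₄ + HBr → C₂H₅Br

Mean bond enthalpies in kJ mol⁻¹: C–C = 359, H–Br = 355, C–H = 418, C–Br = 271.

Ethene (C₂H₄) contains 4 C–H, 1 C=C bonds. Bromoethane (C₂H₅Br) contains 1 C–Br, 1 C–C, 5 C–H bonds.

Let D be the C=C bond energy.
Σ(broken) = 4×418 + 1×D + 1×355 = 2027 + D
Σ(formed) = 1×271 + 1×359 + 5×418 = 2720
ΔH = Σ(broken) − Σ(formed) = (2027 + D) − (2720) = −693 + D
Setting this equal to −70 kJ gives D = 623 kJ/mol.

D(C=C) ≈ 623 kJ/mol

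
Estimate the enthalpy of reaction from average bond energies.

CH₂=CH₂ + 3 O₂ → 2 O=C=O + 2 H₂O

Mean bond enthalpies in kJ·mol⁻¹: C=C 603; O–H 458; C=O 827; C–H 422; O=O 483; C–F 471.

Bonds broken (reactants):
  C–H: 4 × 422 = 1688
  C=C: 1 × 603 = 603
  O=O: 3 × 483 = 1449
  Σ(broken) = 3740 kJ
Bonds formed (products):
  C=O: 4 × 827 = 3308
  O–H: 4 × 458 = 1832
  Σ(formed) = 5140 kJ
ΔH = Σ(broken) − Σ(formed) = 3740 − 5140 = −1400 kJ

ΔH ≈ −1400 kJ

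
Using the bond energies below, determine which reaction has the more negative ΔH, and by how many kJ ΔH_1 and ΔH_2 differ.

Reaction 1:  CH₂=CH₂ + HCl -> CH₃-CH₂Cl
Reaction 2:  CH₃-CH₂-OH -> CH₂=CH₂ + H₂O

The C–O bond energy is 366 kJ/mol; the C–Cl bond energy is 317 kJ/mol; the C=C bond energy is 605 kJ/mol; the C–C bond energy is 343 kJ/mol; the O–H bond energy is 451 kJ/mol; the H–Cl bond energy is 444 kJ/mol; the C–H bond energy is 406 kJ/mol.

Reaction 1:
  Bonds broken (reactants):
    C–H: 4 × 406 = 1624
    C=C: 1 × 605 = 605
    H–Cl: 1 × 444 = 444
    Σ(broken) = 2673 kJ
  Bonds formed (products):
    C–C: 1 × 343 = 343
    C–Cl: 1 × 317 = 317
    C–H: 5 × 406 = 2030
    Σ(formed) = 2690 kJ
  ΔH_1 = 2673 − 2690 = −17 kJ
Reaction 2:
  Bonds broken (reactants):
    C–C: 1 × 343 = 343
    C–H: 5 × 406 = 2030
    C–O: 1 × 366 = 366
    O–H: 1 × 451 = 451
    Σ(broken) = 3190 kJ
  Bonds formed (products):
    C–H: 4 × 406 = 1624
    C=C: 1 × 605 = 605
    O–H: 2 × 451 = 902
    Σ(formed) = 3131 kJ
  ΔH_2 = 3190 − 3131 = +59 kJ
ΔH_1 − ΔH_2 = −76 kJ, so reaction 1 has the more negative ΔH; |ΔH_1 − ΔH_2| = 76 kJ.

Reaction 1, by 76 kJ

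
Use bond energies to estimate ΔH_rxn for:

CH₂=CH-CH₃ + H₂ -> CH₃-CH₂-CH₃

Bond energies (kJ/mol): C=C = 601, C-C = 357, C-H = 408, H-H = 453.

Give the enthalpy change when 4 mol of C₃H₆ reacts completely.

ΔH = −476 kJ

Bonds broken (reactants):
  C-C: 1 × 357 = 357
  C-H: 6 × 408 = 2448
  C=C: 1 × 601 = 601
  H-H: 1 × 453 = 453
  Σ(broken) = 3859 kJ
Bonds formed (products):
  C-C: 2 × 357 = 714
  C-H: 8 × 408 = 3264
  Σ(formed) = 3978 kJ
ΔH = Σ(broken) − Σ(formed) = 3859 − 3978 = −119 kJ
For 4× the reaction as written: 4 × (−119) = −476 kJ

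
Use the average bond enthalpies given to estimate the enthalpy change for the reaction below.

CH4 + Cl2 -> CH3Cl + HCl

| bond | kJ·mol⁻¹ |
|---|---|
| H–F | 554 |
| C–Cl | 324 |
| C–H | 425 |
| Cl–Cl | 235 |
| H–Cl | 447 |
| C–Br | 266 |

Bonds broken (reactants):
  C–H: 4 × 425 = 1700
  Cl–Cl: 1 × 235 = 235
  Σ(broken) = 1935 kJ
Bonds formed (products):
  C–Cl: 1 × 324 = 324
  C–H: 3 × 425 = 1275
  H–Cl: 1 × 447 = 447
  Σ(formed) = 2046 kJ
ΔH = Σ(broken) − Σ(formed) = 1935 − 2046 = −111 kJ

ΔH ≈ −111 kJ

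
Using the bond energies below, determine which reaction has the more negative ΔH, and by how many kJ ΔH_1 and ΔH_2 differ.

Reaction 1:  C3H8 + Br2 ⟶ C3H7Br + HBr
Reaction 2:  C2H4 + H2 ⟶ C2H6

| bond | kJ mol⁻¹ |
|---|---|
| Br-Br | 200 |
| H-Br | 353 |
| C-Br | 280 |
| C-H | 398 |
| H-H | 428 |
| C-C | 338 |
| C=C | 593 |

Reaction 1:
  Bonds broken (reactants):
    Br-Br: 1 × 200 = 200
    C-C: 2 × 338 = 676
    C-H: 8 × 398 = 3184
    Σ(broken) = 4060 kJ
  Bonds formed (products):
    C-Br: 1 × 280 = 280
    C-C: 2 × 338 = 676
    C-H: 7 × 398 = 2786
    H-Br: 1 × 353 = 353
    Σ(formed) = 4095 kJ
  ΔH_1 = 4060 − 4095 = −35 kJ
Reaction 2:
  Bonds broken (reactants):
    C-H: 4 × 398 = 1592
    C=C: 1 × 593 = 593
    H-H: 1 × 428 = 428
    Σ(broken) = 2613 kJ
  Bonds formed (products):
    C-C: 1 × 338 = 338
    C-H: 6 × 398 = 2388
    Σ(formed) = 2726 kJ
  ΔH_2 = 2613 − 2726 = −113 kJ
ΔH_1 − ΔH_2 = +78 kJ, so reaction 2 has the more negative ΔH; |ΔH_1 − ΔH_2| = 78 kJ.

Reaction 2, by 78 kJ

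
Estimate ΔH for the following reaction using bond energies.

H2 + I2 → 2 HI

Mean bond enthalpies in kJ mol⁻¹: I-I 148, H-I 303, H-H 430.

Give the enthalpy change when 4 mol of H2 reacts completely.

ΔH = −112 kJ

Bonds broken (reactants):
  H-H: 1 × 430 = 430
  I-I: 1 × 148 = 148
  Σ(broken) = 578 kJ
Bonds formed (products):
  H-I: 2 × 303 = 606
  Σ(formed) = 606 kJ
ΔH = Σ(broken) − Σ(formed) = 578 − 606 = −28 kJ
For 4× the reaction as written: 4 × (−28) = −112 kJ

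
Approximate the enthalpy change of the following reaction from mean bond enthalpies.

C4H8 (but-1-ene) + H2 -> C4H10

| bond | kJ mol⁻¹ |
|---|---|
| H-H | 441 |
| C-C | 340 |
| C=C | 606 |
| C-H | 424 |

ΔH ≈ −141 kJ

Bonds broken (reactants):
  C-C: 2 × 340 = 680
  C-H: 8 × 424 = 3392
  C=C: 1 × 606 = 606
  H-H: 1 × 441 = 441
  Σ(broken) = 5119 kJ
Bonds formed (products):
  C-C: 3 × 340 = 1020
  C-H: 10 × 424 = 4240
  Σ(formed) = 5260 kJ
ΔH = Σ(broken) − Σ(formed) = 5119 − 5260 = −141 kJ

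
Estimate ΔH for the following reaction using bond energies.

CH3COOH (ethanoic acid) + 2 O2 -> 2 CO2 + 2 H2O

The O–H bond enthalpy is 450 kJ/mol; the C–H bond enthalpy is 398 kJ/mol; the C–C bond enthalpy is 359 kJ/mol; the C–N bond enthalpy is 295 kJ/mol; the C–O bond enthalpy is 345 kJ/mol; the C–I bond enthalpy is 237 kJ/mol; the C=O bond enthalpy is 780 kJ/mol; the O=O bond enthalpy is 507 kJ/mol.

ΔH ≈ −778 kJ

Bonds broken (reactants):
  C–C: 1 × 359 = 359
  C–H: 3 × 398 = 1194
  C–O: 1 × 345 = 345
  C=O: 1 × 780 = 780
  O–H: 1 × 450 = 450
  O=O: 2 × 507 = 1014
  Σ(broken) = 4142 kJ
Bonds formed (products):
  C=O: 4 × 780 = 3120
  O–H: 4 × 450 = 1800
  Σ(formed) = 4920 kJ
ΔH = Σ(broken) − Σ(formed) = 4142 − 4920 = −778 kJ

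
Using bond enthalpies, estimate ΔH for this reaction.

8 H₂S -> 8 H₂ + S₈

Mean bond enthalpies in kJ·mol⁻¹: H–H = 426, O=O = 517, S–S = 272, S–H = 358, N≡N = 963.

Bonds broken (reactants):
  S–H: 16 × 358 = 5728
  Σ(broken) = 5728 kJ
Bonds formed (products):
  H–H: 8 × 426 = 3408
  S–S: 8 × 272 = 2176
  Σ(formed) = 5584 kJ
ΔH = Σ(broken) − Σ(formed) = 5728 − 5584 = +144 kJ

ΔH ≈ +144 kJ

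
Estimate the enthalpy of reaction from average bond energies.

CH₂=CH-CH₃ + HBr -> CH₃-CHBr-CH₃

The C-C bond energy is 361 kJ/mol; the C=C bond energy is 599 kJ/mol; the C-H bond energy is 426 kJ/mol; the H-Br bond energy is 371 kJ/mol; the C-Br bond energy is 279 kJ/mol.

Bonds broken (reactants):
  C-C: 1 × 361 = 361
  C-H: 6 × 426 = 2556
  C=C: 1 × 599 = 599
  H-Br: 1 × 371 = 371
  Σ(broken) = 3887 kJ
Bonds formed (products):
  C-Br: 1 × 279 = 279
  C-C: 2 × 361 = 722
  C-H: 7 × 426 = 2982
  Σ(formed) = 3983 kJ
ΔH = Σ(broken) − Σ(formed) = 3887 − 3983 = −96 kJ

ΔH ≈ −96 kJ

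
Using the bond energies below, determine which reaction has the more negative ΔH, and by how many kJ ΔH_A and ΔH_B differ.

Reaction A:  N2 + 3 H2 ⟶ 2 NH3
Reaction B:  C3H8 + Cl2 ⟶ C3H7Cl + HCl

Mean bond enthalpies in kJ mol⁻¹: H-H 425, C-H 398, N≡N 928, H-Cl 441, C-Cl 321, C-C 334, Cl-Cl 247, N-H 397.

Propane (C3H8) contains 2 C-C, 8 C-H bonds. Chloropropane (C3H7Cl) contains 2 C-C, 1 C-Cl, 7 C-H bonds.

Reaction A, by 62 kJ

Reaction A:
  Bonds broken (reactants):
    H-H: 3 × 425 = 1275
    N≡N: 1 × 928 = 928
    Σ(broken) = 2203 kJ
  Bonds formed (products):
    N-H: 6 × 397 = 2382
    Σ(formed) = 2382 kJ
  ΔH_A = 2203 − 2382 = −179 kJ
Reaction B:
  Bonds broken (reactants):
    C-C: 2 × 334 = 668
    C-H: 8 × 398 = 3184
    Cl-Cl: 1 × 247 = 247
    Σ(broken) = 4099 kJ
  Bonds formed (products):
    C-C: 2 × 334 = 668
    C-Cl: 1 × 321 = 321
    C-H: 7 × 398 = 2786
    H-Cl: 1 × 441 = 441
    Σ(formed) = 4216 kJ
  ΔH_B = 4099 − 4216 = −117 kJ
ΔH_A − ΔH_B = −62 kJ, so reaction A has the more negative ΔH; |ΔH_A − ΔH_B| = 62 kJ.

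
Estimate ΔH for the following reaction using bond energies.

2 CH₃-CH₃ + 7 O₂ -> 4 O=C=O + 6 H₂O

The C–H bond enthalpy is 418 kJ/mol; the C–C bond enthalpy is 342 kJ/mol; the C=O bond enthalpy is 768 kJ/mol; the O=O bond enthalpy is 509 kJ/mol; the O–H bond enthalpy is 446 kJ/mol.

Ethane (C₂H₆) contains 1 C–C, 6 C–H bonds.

Bonds broken (reactants):
  C–C: 2 × 342 = 684
  C–H: 12 × 418 = 5016
  O=O: 7 × 509 = 3563
  Σ(broken) = 9263 kJ
Bonds formed (products):
  C=O: 8 × 768 = 6144
  O–H: 12 × 446 = 5352
  Σ(formed) = 11496 kJ
ΔH = Σ(broken) − Σ(formed) = 9263 − 11496 = −2233 kJ

ΔH ≈ −2233 kJ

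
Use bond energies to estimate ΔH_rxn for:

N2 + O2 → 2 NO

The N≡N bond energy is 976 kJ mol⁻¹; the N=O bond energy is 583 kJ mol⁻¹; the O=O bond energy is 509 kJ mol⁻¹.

ΔH ≈ +319 kJ

Bonds broken (reactants):
  N≡N: 1 × 976 = 976
  O=O: 1 × 509 = 509
  Σ(broken) = 1485 kJ
Bonds formed (products):
  N=O: 2 × 583 = 1166
  Σ(formed) = 1166 kJ
ΔH = Σ(broken) − Σ(formed) = 1485 − 1166 = +319 kJ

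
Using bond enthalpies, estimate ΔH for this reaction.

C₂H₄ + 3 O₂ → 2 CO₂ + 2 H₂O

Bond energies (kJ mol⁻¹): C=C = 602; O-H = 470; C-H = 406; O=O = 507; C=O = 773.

ΔH ≈ −1225 kJ

Bonds broken (reactants):
  C-H: 4 × 406 = 1624
  C=C: 1 × 602 = 602
  O=O: 3 × 507 = 1521
  Σ(broken) = 3747 kJ
Bonds formed (products):
  C=O: 4 × 773 = 3092
  O-H: 4 × 470 = 1880
  Σ(formed) = 4972 kJ
ΔH = Σ(broken) − Σ(formed) = 3747 − 4972 = −1225 kJ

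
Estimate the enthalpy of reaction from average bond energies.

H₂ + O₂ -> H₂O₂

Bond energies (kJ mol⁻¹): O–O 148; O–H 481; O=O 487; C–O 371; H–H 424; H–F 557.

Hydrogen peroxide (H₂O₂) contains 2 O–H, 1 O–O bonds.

Bonds broken (reactants):
  H–H: 1 × 424 = 424
  O=O: 1 × 487 = 487
  Σ(broken) = 911 kJ
Bonds formed (products):
  O–H: 2 × 481 = 962
  O–O: 1 × 148 = 148
  Σ(formed) = 1110 kJ
ΔH = Σ(broken) − Σ(formed) = 911 − 1110 = −199 kJ

ΔH ≈ −199 kJ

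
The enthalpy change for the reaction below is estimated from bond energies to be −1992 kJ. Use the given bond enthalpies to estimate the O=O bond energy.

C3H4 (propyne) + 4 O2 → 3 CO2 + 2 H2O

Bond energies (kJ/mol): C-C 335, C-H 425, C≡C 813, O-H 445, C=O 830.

D(O=O) ≈ 480 kJ/mol

Let D be the O=O bond energy.
Σ(broken) = 1×813 + 1×335 + 4×425 + 4×D = 2848 + 4D
Σ(formed) = 6×830 + 4×445 = 6760
ΔH = Σ(broken) − Σ(formed) = (2848 + 4D) − (6760) = −3912 + 4D
Setting this equal to −1992 kJ gives 4D = 1920, so D = 480 kJ/mol.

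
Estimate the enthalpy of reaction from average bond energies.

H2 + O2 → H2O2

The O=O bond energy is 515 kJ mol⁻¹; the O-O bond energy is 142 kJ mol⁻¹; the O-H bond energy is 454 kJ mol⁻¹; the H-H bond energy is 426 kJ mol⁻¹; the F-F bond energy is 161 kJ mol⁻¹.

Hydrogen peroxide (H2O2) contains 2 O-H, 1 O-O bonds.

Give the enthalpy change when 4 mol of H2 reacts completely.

Bonds broken (reactants):
  H-H: 1 × 426 = 426
  O=O: 1 × 515 = 515
  Σ(broken) = 941 kJ
Bonds formed (products):
  O-H: 2 × 454 = 908
  O-O: 1 × 142 = 142
  Σ(formed) = 1050 kJ
ΔH = Σ(broken) − Σ(formed) = 941 − 1050 = −109 kJ
For 4× the reaction as written: 4 × (−109) = −436 kJ

ΔH = −436 kJ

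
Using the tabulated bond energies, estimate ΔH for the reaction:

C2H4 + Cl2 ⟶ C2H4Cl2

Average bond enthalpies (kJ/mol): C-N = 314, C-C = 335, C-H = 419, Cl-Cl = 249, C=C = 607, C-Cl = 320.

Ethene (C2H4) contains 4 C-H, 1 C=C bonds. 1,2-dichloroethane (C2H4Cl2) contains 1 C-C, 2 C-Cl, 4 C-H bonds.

Bonds broken (reactants):
  C-H: 4 × 419 = 1676
  C=C: 1 × 607 = 607
  Cl-Cl: 1 × 249 = 249
  Σ(broken) = 2532 kJ
Bonds formed (products):
  C-C: 1 × 335 = 335
  C-Cl: 2 × 320 = 640
  C-H: 4 × 419 = 1676
  Σ(formed) = 2651 kJ
ΔH = Σ(broken) − Σ(formed) = 2532 − 2651 = −119 kJ

ΔH ≈ −119 kJ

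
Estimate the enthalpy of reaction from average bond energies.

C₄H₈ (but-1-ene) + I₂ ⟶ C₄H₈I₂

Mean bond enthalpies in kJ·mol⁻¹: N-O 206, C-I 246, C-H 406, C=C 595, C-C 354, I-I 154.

ΔH ≈ −97 kJ

Bonds broken (reactants):
  C-C: 2 × 354 = 708
  C-H: 8 × 406 = 3248
  C=C: 1 × 595 = 595
  I-I: 1 × 154 = 154
  Σ(broken) = 4705 kJ
Bonds formed (products):
  C-C: 3 × 354 = 1062
  C-H: 8 × 406 = 3248
  C-I: 2 × 246 = 492
  Σ(formed) = 4802 kJ
ΔH = Σ(broken) − Σ(formed) = 4705 − 4802 = −97 kJ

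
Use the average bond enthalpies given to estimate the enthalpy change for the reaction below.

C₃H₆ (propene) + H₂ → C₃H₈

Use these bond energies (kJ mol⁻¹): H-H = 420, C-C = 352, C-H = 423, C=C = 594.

ΔH ≈ −184 kJ

Bonds broken (reactants):
  C-C: 1 × 352 = 352
  C-H: 6 × 423 = 2538
  C=C: 1 × 594 = 594
  H-H: 1 × 420 = 420
  Σ(broken) = 3904 kJ
Bonds formed (products):
  C-C: 2 × 352 = 704
  C-H: 8 × 423 = 3384
  Σ(formed) = 4088 kJ
ΔH = Σ(broken) − Σ(formed) = 3904 − 4088 = −184 kJ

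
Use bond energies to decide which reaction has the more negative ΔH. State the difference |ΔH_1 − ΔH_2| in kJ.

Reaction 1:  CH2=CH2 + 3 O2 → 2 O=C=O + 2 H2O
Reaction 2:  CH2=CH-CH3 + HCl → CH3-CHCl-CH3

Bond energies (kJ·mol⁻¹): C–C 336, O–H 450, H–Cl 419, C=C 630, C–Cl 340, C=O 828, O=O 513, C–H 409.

Reaction 1:
  Bonds broken (reactants):
    C–H: 4 × 409 = 1636
    C=C: 1 × 630 = 630
    O=O: 3 × 513 = 1539
    Σ(broken) = 3805 kJ
  Bonds formed (products):
    C=O: 4 × 828 = 3312
    O–H: 4 × 450 = 1800
    Σ(formed) = 5112 kJ
  ΔH_1 = 3805 − 5112 = −1307 kJ
Reaction 2:
  Bonds broken (reactants):
    C–C: 1 × 336 = 336
    C–H: 6 × 409 = 2454
    C=C: 1 × 630 = 630
    H–Cl: 1 × 419 = 419
    Σ(broken) = 3839 kJ
  Bonds formed (products):
    C–C: 2 × 336 = 672
    C–Cl: 1 × 340 = 340
    C–H: 7 × 409 = 2863
    Σ(formed) = 3875 kJ
  ΔH_2 = 3839 − 3875 = −36 kJ
ΔH_1 − ΔH_2 = −1271 kJ, so reaction 1 has the more negative ΔH; |ΔH_1 − ΔH_2| = 1271 kJ.

Reaction 1, by 1271 kJ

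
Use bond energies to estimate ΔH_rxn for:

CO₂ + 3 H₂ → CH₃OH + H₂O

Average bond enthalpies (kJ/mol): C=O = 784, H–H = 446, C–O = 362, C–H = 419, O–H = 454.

ΔH ≈ −75 kJ

Bonds broken (reactants):
  C=O: 2 × 784 = 1568
  H–H: 3 × 446 = 1338
  Σ(broken) = 2906 kJ
Bonds formed (products):
  C–H: 3 × 419 = 1257
  C–O: 1 × 362 = 362
  O–H: 3 × 454 = 1362
  Σ(formed) = 2981 kJ
ΔH = Σ(broken) − Σ(formed) = 2906 − 2981 = −75 kJ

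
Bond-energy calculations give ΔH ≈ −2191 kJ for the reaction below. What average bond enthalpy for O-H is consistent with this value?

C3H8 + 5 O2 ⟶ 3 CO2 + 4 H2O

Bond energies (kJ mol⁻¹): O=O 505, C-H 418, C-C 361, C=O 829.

D(O-H) ≈ 476 kJ/mol

Let D be the O-H bond energy.
Σ(broken) = 2×361 + 8×418 + 5×505 = 6591
Σ(formed) = 6×829 + 8×D = 4974 + 8D
ΔH = Σ(broken) − Σ(formed) = (6591) − (4974 + 8D) = +1617 − 8D
Setting this equal to −2191 kJ gives 8D = 3808, so D = 476 kJ/mol.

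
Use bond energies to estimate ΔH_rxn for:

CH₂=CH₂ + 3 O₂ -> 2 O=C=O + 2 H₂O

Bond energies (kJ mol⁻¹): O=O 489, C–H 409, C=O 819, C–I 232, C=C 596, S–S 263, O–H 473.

ΔH ≈ −1469 kJ

Bonds broken (reactants):
  C–H: 4 × 409 = 1636
  C=C: 1 × 596 = 596
  O=O: 3 × 489 = 1467
  Σ(broken) = 3699 kJ
Bonds formed (products):
  C=O: 4 × 819 = 3276
  O–H: 4 × 473 = 1892
  Σ(formed) = 5168 kJ
ΔH = Σ(broken) − Σ(formed) = 3699 − 5168 = −1469 kJ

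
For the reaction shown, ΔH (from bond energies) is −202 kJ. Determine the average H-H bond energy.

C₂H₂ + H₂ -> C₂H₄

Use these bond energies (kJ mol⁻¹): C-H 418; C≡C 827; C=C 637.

D(H-H) ≈ 444 kJ/mol

Let D be the H-H bond energy.
Σ(broken) = 1×827 + 2×418 + 1×D = 1663 + D
Σ(formed) = 4×418 + 1×637 = 2309
ΔH = Σ(broken) − Σ(formed) = (1663 + D) − (2309) = −646 + D
Setting this equal to −202 kJ gives D = 444 kJ/mol.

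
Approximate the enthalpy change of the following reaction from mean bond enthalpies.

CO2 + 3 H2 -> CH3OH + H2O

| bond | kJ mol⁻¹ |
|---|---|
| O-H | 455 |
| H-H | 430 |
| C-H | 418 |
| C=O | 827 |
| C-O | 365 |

ΔH ≈ −40 kJ

Bonds broken (reactants):
  C=O: 2 × 827 = 1654
  H-H: 3 × 430 = 1290
  Σ(broken) = 2944 kJ
Bonds formed (products):
  C-H: 3 × 418 = 1254
  C-O: 1 × 365 = 365
  O-H: 3 × 455 = 1365
  Σ(formed) = 2984 kJ
ΔH = Σ(broken) − Σ(formed) = 2944 − 2984 = −40 kJ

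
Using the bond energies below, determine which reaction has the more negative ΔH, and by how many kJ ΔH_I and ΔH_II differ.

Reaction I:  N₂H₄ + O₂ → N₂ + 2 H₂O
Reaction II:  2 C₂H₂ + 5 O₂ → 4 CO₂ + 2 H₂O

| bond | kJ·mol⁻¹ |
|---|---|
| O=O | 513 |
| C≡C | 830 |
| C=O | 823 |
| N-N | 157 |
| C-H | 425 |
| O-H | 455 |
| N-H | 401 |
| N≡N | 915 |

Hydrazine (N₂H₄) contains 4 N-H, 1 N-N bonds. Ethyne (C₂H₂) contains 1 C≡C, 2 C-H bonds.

Reaction I:
  Bonds broken (reactants):
    N-H: 4 × 401 = 1604
    N-N: 1 × 157 = 157
    O=O: 1 × 513 = 513
    Σ(broken) = 2274 kJ
  Bonds formed (products):
    N≡N: 1 × 915 = 915
    O-H: 4 × 455 = 1820
    Σ(formed) = 2735 kJ
  ΔH_I = 2274 − 2735 = −461 kJ
Reaction II:
  Bonds broken (reactants):
    C≡C: 2 × 830 = 1660
    C-H: 4 × 425 = 1700
    O=O: 5 × 513 = 2565
    Σ(broken) = 5925 kJ
  Bonds formed (products):
    C=O: 8 × 823 = 6584
    O-H: 4 × 455 = 1820
    Σ(formed) = 8404 kJ
  ΔH_II = 5925 − 8404 = −2479 kJ
ΔH_I − ΔH_II = +2018 kJ, so reaction II has the more negative ΔH; |ΔH_I − ΔH_II| = 2018 kJ.

Reaction II, by 2018 kJ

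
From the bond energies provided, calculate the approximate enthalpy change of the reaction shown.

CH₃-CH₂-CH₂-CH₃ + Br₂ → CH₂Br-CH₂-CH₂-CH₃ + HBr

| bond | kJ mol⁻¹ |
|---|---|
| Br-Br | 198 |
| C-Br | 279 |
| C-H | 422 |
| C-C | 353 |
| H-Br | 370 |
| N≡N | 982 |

ΔH ≈ −29 kJ

Bonds broken (reactants):
  Br-Br: 1 × 198 = 198
  C-C: 3 × 353 = 1059
  C-H: 10 × 422 = 4220
  Σ(broken) = 5477 kJ
Bonds formed (products):
  C-Br: 1 × 279 = 279
  C-C: 3 × 353 = 1059
  C-H: 9 × 422 = 3798
  H-Br: 1 × 370 = 370
  Σ(formed) = 5506 kJ
ΔH = Σ(broken) − Σ(formed) = 5477 − 5506 = −29 kJ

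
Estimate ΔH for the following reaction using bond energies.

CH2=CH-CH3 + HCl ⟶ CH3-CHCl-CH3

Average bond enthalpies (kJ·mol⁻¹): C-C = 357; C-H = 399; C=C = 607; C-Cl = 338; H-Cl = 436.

ΔH ≈ −51 kJ

Bonds broken (reactants):
  C-C: 1 × 357 = 357
  C-H: 6 × 399 = 2394
  C=C: 1 × 607 = 607
  H-Cl: 1 × 436 = 436
  Σ(broken) = 3794 kJ
Bonds formed (products):
  C-C: 2 × 357 = 714
  C-Cl: 1 × 338 = 338
  C-H: 7 × 399 = 2793
  Σ(formed) = 3845 kJ
ΔH = Σ(broken) − Σ(formed) = 3794 − 3845 = −51 kJ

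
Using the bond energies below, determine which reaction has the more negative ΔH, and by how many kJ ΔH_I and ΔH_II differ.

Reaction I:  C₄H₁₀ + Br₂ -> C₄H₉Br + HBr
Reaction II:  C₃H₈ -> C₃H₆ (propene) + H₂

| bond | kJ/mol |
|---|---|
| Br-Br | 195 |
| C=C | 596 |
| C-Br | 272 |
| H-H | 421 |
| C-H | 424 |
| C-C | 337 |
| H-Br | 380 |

Reaction I, by 201 kJ

Reaction I:
  Bonds broken (reactants):
    Br-Br: 1 × 195 = 195
    C-C: 3 × 337 = 1011
    C-H: 10 × 424 = 4240
    Σ(broken) = 5446 kJ
  Bonds formed (products):
    C-Br: 1 × 272 = 272
    C-C: 3 × 337 = 1011
    C-H: 9 × 424 = 3816
    H-Br: 1 × 380 = 380
    Σ(formed) = 5479 kJ
  ΔH_I = 5446 − 5479 = −33 kJ
Reaction II:
  Bonds broken (reactants):
    C-C: 2 × 337 = 674
    C-H: 8 × 424 = 3392
    Σ(broken) = 4066 kJ
  Bonds formed (products):
    C-C: 1 × 337 = 337
    C-H: 6 × 424 = 2544
    C=C: 1 × 596 = 596
    H-H: 1 × 421 = 421
    Σ(formed) = 3898 kJ
  ΔH_II = 4066 − 3898 = +168 kJ
ΔH_I − ΔH_II = −201 kJ, so reaction I has the more negative ΔH; |ΔH_I − ΔH_II| = 201 kJ.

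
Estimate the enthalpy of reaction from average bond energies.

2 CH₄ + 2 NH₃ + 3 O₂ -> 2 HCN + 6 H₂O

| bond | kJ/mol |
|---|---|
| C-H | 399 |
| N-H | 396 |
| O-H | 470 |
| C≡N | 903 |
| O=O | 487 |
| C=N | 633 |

ΔH ≈ −1215 kJ

Bonds broken (reactants):
  C-H: 8 × 399 = 3192
  N-H: 6 × 396 = 2376
  O=O: 3 × 487 = 1461
  Σ(broken) = 7029 kJ
Bonds formed (products):
  C≡N: 2 × 903 = 1806
  C-H: 2 × 399 = 798
  O-H: 12 × 470 = 5640
  Σ(formed) = 8244 kJ
ΔH = Σ(broken) − Σ(formed) = 7029 − 8244 = −1215 kJ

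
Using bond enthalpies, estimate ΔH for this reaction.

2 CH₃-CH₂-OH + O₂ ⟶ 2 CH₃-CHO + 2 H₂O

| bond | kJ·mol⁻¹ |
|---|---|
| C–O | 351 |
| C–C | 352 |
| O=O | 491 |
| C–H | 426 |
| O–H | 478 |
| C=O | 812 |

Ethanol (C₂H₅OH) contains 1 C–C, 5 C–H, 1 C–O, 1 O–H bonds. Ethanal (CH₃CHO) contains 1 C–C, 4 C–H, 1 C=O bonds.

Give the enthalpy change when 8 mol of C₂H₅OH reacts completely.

ΔH = −2140 kJ

Bonds broken (reactants):
  C–C: 2 × 352 = 704
  C–H: 10 × 426 = 4260
  C–O: 2 × 351 = 702
  O–H: 2 × 478 = 956
  O=O: 1 × 491 = 491
  Σ(broken) = 7113 kJ
Bonds formed (products):
  C–C: 2 × 352 = 704
  C–H: 8 × 426 = 3408
  C=O: 2 × 812 = 1624
  O–H: 4 × 478 = 1912
  Σ(formed) = 7648 kJ
ΔH = Σ(broken) − Σ(formed) = 7113 − 7648 = −535 kJ
For 4× the reaction as written: 4 × (−535) = −2140 kJ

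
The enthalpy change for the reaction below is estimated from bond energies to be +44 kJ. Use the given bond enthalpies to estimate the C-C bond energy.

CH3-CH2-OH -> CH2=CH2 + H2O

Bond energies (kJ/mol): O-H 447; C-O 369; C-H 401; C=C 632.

D(C-C) ≈ 353 kJ/mol

Let D be the C-C bond energy.
Σ(broken) = 1×D + 5×401 + 1×369 + 1×447 = 2821 + D
Σ(formed) = 4×401 + 1×632 + 2×447 = 3130
ΔH = Σ(broken) − Σ(formed) = (2821 + D) − (3130) = −309 + D
Setting this equal to +44 kJ gives D = 353 kJ/mol.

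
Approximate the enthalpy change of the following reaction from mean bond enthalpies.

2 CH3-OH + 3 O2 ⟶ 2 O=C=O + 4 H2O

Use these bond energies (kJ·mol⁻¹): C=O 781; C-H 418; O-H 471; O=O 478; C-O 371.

ΔH ≈ −1266 kJ

Bonds broken (reactants):
  C-H: 6 × 418 = 2508
  C-O: 2 × 371 = 742
  O-H: 2 × 471 = 942
  O=O: 3 × 478 = 1434
  Σ(broken) = 5626 kJ
Bonds formed (products):
  C=O: 4 × 781 = 3124
  O-H: 8 × 471 = 3768
  Σ(formed) = 6892 kJ
ΔH = Σ(broken) − Σ(formed) = 5626 − 6892 = −1266 kJ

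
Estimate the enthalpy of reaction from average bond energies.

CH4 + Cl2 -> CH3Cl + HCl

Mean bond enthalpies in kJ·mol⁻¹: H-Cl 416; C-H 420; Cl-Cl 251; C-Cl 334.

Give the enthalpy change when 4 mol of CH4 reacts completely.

ΔH = −316 kJ

Bonds broken (reactants):
  C-H: 4 × 420 = 1680
  Cl-Cl: 1 × 251 = 251
  Σ(broken) = 1931 kJ
Bonds formed (products):
  C-Cl: 1 × 334 = 334
  C-H: 3 × 420 = 1260
  H-Cl: 1 × 416 = 416
  Σ(formed) = 2010 kJ
ΔH = Σ(broken) − Σ(formed) = 1931 − 2010 = −79 kJ
For 4× the reaction as written: 4 × (−79) = −316 kJ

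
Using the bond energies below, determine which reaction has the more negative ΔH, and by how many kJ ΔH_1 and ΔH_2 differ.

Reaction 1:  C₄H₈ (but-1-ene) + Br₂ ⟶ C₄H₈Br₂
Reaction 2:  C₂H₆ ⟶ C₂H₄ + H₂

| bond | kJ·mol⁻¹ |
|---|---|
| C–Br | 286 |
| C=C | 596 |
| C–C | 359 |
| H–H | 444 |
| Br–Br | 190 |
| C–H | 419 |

Reaction 1, by 302 kJ

Reaction 1:
  Bonds broken (reactants):
    Br–Br: 1 × 190 = 190
    C–C: 2 × 359 = 718
    C–H: 8 × 419 = 3352
    C=C: 1 × 596 = 596
    Σ(broken) = 4856 kJ
  Bonds formed (products):
    C–Br: 2 × 286 = 572
    C–C: 3 × 359 = 1077
    C–H: 8 × 419 = 3352
    Σ(formed) = 5001 kJ
  ΔH_1 = 4856 − 5001 = −145 kJ
Reaction 2:
  Bonds broken (reactants):
    C–C: 1 × 359 = 359
    C–H: 6 × 419 = 2514
    Σ(broken) = 2873 kJ
  Bonds formed (products):
    C–H: 4 × 419 = 1676
    C=C: 1 × 596 = 596
    H–H: 1 × 444 = 444
    Σ(formed) = 2716 kJ
  ΔH_2 = 2873 − 2716 = +157 kJ
ΔH_1 − ΔH_2 = −302 kJ, so reaction 1 has the more negative ΔH; |ΔH_1 − ΔH_2| = 302 kJ.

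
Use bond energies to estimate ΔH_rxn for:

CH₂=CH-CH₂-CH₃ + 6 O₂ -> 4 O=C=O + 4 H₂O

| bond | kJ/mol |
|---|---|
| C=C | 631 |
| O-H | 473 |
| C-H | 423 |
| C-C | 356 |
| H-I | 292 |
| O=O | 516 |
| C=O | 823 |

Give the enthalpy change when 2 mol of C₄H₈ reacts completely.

Bonds broken (reactants):
  C-C: 2 × 356 = 712
  C-H: 8 × 423 = 3384
  C=C: 1 × 631 = 631
  O=O: 6 × 516 = 3096
  Σ(broken) = 7823 kJ
Bonds formed (products):
  C=O: 8 × 823 = 6584
  O-H: 8 × 473 = 3784
  Σ(formed) = 10368 kJ
ΔH = Σ(broken) − Σ(formed) = 7823 − 10368 = −2545 kJ
For 2× the reaction as written: 2 × (−2545) = −5090 kJ

ΔH = −5090 kJ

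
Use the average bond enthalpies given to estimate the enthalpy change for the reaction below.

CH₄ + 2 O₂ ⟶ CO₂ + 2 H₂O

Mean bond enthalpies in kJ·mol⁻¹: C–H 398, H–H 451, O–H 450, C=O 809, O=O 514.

Bonds broken (reactants):
  C–H: 4 × 398 = 1592
  O=O: 2 × 514 = 1028
  Σ(broken) = 2620 kJ
Bonds formed (products):
  C=O: 2 × 809 = 1618
  O–H: 4 × 450 = 1800
  Σ(formed) = 3418 kJ
ΔH = Σ(broken) − Σ(formed) = 2620 − 3418 = −798 kJ

ΔH ≈ −798 kJ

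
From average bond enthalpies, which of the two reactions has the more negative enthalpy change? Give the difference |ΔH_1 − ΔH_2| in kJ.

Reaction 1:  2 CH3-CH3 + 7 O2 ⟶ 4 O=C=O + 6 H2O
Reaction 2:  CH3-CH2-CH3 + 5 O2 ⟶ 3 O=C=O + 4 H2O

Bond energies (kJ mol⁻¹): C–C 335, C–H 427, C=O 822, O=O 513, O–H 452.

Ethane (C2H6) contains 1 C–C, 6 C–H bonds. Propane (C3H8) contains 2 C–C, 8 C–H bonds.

Reaction 1:
  Bonds broken (reactants):
    C–C: 2 × 335 = 670
    C–H: 12 × 427 = 5124
    O=O: 7 × 513 = 3591
    Σ(broken) = 9385 kJ
  Bonds formed (products):
    C=O: 8 × 822 = 6576
    O–H: 12 × 452 = 5424
    Σ(formed) = 12000 kJ
  ΔH_1 = 9385 − 12000 = −2615 kJ
Reaction 2:
  Bonds broken (reactants):
    C–C: 2 × 335 = 670
    C–H: 8 × 427 = 3416
    O=O: 5 × 513 = 2565
    Σ(broken) = 6651 kJ
  Bonds formed (products):
    C=O: 6 × 822 = 4932
    O–H: 8 × 452 = 3616
    Σ(formed) = 8548 kJ
  ΔH_2 = 6651 − 8548 = −1897 kJ
ΔH_1 − ΔH_2 = −718 kJ, so reaction 1 has the more negative ΔH; |ΔH_1 − ΔH_2| = 718 kJ.

Reaction 1, by 718 kJ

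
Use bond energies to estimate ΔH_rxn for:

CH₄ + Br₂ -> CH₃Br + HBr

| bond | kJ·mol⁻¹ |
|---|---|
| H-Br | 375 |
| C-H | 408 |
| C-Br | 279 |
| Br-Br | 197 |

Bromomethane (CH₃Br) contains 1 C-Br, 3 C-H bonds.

Bonds broken (reactants):
  Br-Br: 1 × 197 = 197
  C-H: 4 × 408 = 1632
  Σ(broken) = 1829 kJ
Bonds formed (products):
  C-Br: 1 × 279 = 279
  C-H: 3 × 408 = 1224
  H-Br: 1 × 375 = 375
  Σ(formed) = 1878 kJ
ΔH = Σ(broken) − Σ(formed) = 1829 − 1878 = −49 kJ

ΔH ≈ −49 kJ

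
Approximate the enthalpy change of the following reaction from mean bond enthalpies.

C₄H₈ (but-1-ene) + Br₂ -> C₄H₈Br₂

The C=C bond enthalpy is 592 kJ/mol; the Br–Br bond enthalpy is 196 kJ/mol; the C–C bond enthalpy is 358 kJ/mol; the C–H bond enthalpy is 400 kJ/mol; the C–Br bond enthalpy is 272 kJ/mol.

Bonds broken (reactants):
  Br–Br: 1 × 196 = 196
  C–C: 2 × 358 = 716
  C–H: 8 × 400 = 3200
  C=C: 1 × 592 = 592
  Σ(broken) = 4704 kJ
Bonds formed (products):
  C–Br: 2 × 272 = 544
  C–C: 3 × 358 = 1074
  C–H: 8 × 400 = 3200
  Σ(formed) = 4818 kJ
ΔH = Σ(broken) − Σ(formed) = 4704 − 4818 = −114 kJ

ΔH ≈ −114 kJ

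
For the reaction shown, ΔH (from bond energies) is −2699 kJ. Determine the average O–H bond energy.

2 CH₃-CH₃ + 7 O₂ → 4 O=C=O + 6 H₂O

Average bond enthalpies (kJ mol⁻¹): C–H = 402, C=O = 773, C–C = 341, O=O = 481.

D(O–H) ≈ 449 kJ/mol

Let D be the O–H bond energy.
Σ(broken) = 2×341 + 12×402 + 7×481 = 8873
Σ(formed) = 8×773 + 12×D = 6184 + 12D
ΔH = Σ(broken) − Σ(formed) = (8873) − (6184 + 12D) = +2689 − 12D
Setting this equal to −2699 kJ gives 12D = 5388, so D = 449 kJ/mol.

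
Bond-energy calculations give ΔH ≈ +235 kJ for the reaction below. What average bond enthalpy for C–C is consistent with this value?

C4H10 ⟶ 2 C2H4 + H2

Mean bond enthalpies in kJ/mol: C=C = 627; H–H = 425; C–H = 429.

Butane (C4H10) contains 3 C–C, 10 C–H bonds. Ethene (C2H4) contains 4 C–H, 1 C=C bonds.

D(C–C) ≈ 352 kJ/mol

Let D be the C–C bond energy.
Σ(broken) = 3×D + 10×429 = 4290 + 3D
Σ(formed) = 8×429 + 2×627 + 1×425 = 5111
ΔH = Σ(broken) − Σ(formed) = (4290 + 3D) − (5111) = −821 + 3D
Setting this equal to +235 kJ gives 3D = 1056, so D = 352 kJ/mol.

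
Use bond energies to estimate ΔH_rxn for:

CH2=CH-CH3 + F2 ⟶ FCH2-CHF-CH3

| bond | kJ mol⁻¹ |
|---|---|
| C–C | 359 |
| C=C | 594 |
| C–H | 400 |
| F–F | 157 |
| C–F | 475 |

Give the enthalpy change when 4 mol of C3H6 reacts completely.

ΔH = −2232 kJ

Bonds broken (reactants):
  C–C: 1 × 359 = 359
  C–H: 6 × 400 = 2400
  C=C: 1 × 594 = 594
  F–F: 1 × 157 = 157
  Σ(broken) = 3510 kJ
Bonds formed (products):
  C–C: 2 × 359 = 718
  C–F: 2 × 475 = 950
  C–H: 6 × 400 = 2400
  Σ(formed) = 4068 kJ
ΔH = Σ(broken) − Σ(formed) = 3510 − 4068 = −558 kJ
For 4× the reaction as written: 4 × (−558) = −2232 kJ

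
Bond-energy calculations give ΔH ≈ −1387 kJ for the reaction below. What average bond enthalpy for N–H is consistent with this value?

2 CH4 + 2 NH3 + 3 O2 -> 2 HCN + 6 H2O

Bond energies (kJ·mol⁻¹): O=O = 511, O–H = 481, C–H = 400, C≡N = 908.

Let D be the N–H bond energy.
Σ(broken) = 8×400 + 6×D + 3×511 = 4733 + 6D
Σ(formed) = 2×908 + 2×400 + 12×481 = 8388
ΔH = Σ(broken) − Σ(formed) = (4733 + 6D) − (8388) = −3655 + 6D
Setting this equal to −1387 kJ gives 6D = 2268, so D = 378 kJ/mol.

D(N–H) ≈ 378 kJ/mol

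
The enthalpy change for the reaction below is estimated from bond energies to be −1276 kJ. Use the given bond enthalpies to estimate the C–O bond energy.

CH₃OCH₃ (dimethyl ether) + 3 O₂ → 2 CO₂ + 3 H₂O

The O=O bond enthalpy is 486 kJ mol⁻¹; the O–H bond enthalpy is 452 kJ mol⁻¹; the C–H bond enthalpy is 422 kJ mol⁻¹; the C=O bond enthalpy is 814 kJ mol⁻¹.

Let D be the C–O bond energy.
Σ(broken) = 6×422 + 2×D + 3×486 = 3990 + 2D
Σ(formed) = 4×814 + 6×452 = 5968
ΔH = Σ(broken) − Σ(formed) = (3990 + 2D) − (5968) = −1978 + 2D
Setting this equal to −1276 kJ gives 2D = 702, so D = 351 kJ/mol.

D(C–O) ≈ 351 kJ/mol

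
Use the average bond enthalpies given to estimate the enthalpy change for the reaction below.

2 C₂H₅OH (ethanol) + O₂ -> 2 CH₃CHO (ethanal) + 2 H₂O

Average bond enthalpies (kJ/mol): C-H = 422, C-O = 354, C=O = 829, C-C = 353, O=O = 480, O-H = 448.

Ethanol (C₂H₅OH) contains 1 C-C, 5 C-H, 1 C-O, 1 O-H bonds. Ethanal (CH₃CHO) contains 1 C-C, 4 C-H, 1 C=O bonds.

ΔH ≈ −522 kJ

Bonds broken (reactants):
  C-C: 2 × 353 = 706
  C-H: 10 × 422 = 4220
  C-O: 2 × 354 = 708
  O-H: 2 × 448 = 896
  O=O: 1 × 480 = 480
  Σ(broken) = 7010 kJ
Bonds formed (products):
  C-C: 2 × 353 = 706
  C-H: 8 × 422 = 3376
  C=O: 2 × 829 = 1658
  O-H: 4 × 448 = 1792
  Σ(formed) = 7532 kJ
ΔH = Σ(broken) − Σ(formed) = 7010 − 7532 = −522 kJ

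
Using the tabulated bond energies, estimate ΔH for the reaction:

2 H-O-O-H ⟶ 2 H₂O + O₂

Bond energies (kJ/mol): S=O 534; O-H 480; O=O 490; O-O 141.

ΔH ≈ −208 kJ

Bonds broken (reactants):
  O-H: 4 × 480 = 1920
  O-O: 2 × 141 = 282
  Σ(broken) = 2202 kJ
Bonds formed (products):
  O-H: 4 × 480 = 1920
  O=O: 1 × 490 = 490
  Σ(formed) = 2410 kJ
ΔH = Σ(broken) − Σ(formed) = 2202 − 2410 = −208 kJ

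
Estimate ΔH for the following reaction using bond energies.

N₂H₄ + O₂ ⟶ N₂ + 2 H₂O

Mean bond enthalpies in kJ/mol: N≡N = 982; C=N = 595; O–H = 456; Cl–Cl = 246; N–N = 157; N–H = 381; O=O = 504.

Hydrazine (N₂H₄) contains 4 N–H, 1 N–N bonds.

ΔH ≈ −621 kJ

Bonds broken (reactants):
  N–H: 4 × 381 = 1524
  N–N: 1 × 157 = 157
  O=O: 1 × 504 = 504
  Σ(broken) = 2185 kJ
Bonds formed (products):
  N≡N: 1 × 982 = 982
  O–H: 4 × 456 = 1824
  Σ(formed) = 2806 kJ
ΔH = Σ(broken) − Σ(formed) = 2185 − 2806 = −621 kJ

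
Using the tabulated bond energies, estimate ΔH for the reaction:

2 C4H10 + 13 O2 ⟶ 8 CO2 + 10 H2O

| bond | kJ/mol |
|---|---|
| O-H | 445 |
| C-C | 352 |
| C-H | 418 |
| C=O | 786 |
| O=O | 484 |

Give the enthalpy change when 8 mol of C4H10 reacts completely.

Bonds broken (reactants):
  C-C: 6 × 352 = 2112
  C-H: 20 × 418 = 8360
  O=O: 13 × 484 = 6292
  Σ(broken) = 16764 kJ
Bonds formed (products):
  C=O: 16 × 786 = 12576
  O-H: 20 × 445 = 8900
  Σ(formed) = 21476 kJ
ΔH = Σ(broken) − Σ(formed) = 16764 − 21476 = −4712 kJ
For 4× the reaction as written: 4 × (−4712) = −18848 kJ

ΔH = −18848 kJ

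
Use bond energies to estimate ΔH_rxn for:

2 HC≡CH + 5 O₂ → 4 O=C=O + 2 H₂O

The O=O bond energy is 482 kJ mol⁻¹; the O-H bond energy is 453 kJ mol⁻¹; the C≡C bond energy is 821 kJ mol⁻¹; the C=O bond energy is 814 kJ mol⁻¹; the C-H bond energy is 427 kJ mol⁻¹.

Bonds broken (reactants):
  C≡C: 2 × 821 = 1642
  C-H: 4 × 427 = 1708
  O=O: 5 × 482 = 2410
  Σ(broken) = 5760 kJ
Bonds formed (products):
  C=O: 8 × 814 = 6512
  O-H: 4 × 453 = 1812
  Σ(formed) = 8324 kJ
ΔH = Σ(broken) − Σ(formed) = 5760 − 8324 = −2564 kJ

ΔH ≈ −2564 kJ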